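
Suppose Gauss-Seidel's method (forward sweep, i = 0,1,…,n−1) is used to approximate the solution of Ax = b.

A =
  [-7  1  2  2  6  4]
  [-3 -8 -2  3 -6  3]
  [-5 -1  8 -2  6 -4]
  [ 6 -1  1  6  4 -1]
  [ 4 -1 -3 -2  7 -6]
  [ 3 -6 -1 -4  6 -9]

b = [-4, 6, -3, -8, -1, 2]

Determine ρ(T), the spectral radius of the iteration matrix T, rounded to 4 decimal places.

A = D + L + U where D = diag(-7, -8, 8, 6, 7, -9).
T_GS = -(D+L)⁻¹U: row 0 first, T[0,1] = -(1)/(-7) = +0.1429; later rows by forward substitution.
  T[0,:] = [+0.0000, +0.1429, +0.2857, +0.2857, +0.8571, +0.5714]
  T[1,:] = [+0.0000, -0.0536, -0.3571, +0.2679, -1.0714, +0.1607]
  T[2,:] = [+0.0000, +0.0826, +0.1339, +0.4621, -0.3482, +0.8772]
  T[3,:] = [+0.0000, -0.1656, -0.3676, -0.3181, -1.6443, -0.5242]
  T[4,:] = [+0.0000, -0.1012, -0.2619, -0.0179, -1.2619, +0.7798]
  T[5,:] = [+0.0000, +0.0803, +0.3072, -0.0052, +0.9282, +0.7387]
eigenvalue magnitudes: 1.6750, 1.1135, 0.4059, 0.1949, 0.0115, 0.0000.
spectral radius ρ = 1.6750; 1.6750 > 1, so it fails to converge.

1.6750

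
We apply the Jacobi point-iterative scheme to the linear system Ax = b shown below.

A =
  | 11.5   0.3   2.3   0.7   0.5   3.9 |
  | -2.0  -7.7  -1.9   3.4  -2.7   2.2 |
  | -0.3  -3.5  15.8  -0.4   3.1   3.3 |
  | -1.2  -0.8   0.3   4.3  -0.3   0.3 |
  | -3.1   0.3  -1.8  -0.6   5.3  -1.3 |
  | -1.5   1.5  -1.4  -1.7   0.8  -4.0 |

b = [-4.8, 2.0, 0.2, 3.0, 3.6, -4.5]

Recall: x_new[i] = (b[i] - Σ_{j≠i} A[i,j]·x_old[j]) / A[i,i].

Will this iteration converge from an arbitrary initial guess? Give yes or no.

Diagonal D = diag(11.5, -7.7, 15.8, 4.3, 5.3, -4); L, U strict lower/upper.
T_J = -D⁻¹(L+U): T[3,5] = -(0.3)/(4.3) = -0.0698; T[3,3] = 0.
  T[0,:] = [+0.0000  -0.0261  -0.2000  -0.0609  -0.0435  -0.3391]
  T[1,:] = [-0.2597  +0.0000  -0.2468  +0.4416  -0.3506  +0.2857]
  T[2,:] = [+0.0190  +0.2215  +0.0000  +0.0253  -0.1962  -0.2089]
  T[3,:] = [+0.2791  +0.1860  -0.0698  +0.0000  +0.0698  -0.0698]
  T[4,:] = [+0.5849  -0.0566  +0.3396  +0.1132  +0.0000  +0.2453]
  T[5,:] = [-0.3750  +0.3750  -0.3500  -0.4250  +0.2000  +0.0000]
moduli |λ_i(T)| = 0.7516, 0.5533, 0.3565, 0.3565, 0.2343, 0.2343.
spectral radius ρ = 0.7516; 0.7516 < 1 ⇒ converges.

yes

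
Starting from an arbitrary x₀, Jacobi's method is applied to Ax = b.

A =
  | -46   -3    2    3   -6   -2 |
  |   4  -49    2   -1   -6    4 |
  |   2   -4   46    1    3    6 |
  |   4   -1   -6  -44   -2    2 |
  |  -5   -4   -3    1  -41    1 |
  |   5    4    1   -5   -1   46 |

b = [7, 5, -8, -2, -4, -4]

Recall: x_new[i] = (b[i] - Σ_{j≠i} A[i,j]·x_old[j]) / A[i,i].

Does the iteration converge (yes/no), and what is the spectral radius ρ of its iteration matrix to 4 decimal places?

yes, ρ = 0.2328

Write A = D+L+U with D = diag(-46, -49, 46, -44, -41, 46).
Jacobi: T = -D⁻¹(L+U), T[5,4] = -(-1)/(46) = +0.0217; T[5,5] = 0.
  T[0,:] = [+0.0000 -0.0652 +0.0435 +0.0652 -0.1304 -0.0435]
  T[1,:] = [+0.0816 +0.0000 +0.0408 -0.0204 -0.1224 +0.0816]
  T[2,:] = [-0.0435 +0.0870 +0.0000 -0.0217 -0.0652 -0.1304]
  T[3,:] = [+0.0909 -0.0227 -0.1364 +0.0000 -0.0455 +0.0455]
  T[4,:] = [-0.1220 -0.0976 -0.0732 +0.0244 +0.0000 +0.0244]
  T[5,:] = [-0.1087 -0.0870 -0.0217 +0.1087 +0.0217 +0.0000]
|eigenvalues of T|: 0.2328, 0.1678, 0.1678, 0.1390, 0.0909, 0.0555.
ρ(T) = max|λ| = 0.2328; 0.2328 < 1, so it converges for any x₀.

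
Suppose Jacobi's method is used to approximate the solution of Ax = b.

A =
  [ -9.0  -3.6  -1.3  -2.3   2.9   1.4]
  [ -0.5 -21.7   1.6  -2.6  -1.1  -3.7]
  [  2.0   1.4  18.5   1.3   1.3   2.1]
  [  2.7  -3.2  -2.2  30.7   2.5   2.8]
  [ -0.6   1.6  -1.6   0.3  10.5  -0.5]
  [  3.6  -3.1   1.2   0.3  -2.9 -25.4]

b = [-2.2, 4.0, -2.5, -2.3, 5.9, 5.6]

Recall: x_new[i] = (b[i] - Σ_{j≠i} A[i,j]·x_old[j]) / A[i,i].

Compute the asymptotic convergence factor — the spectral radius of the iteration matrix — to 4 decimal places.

0.3480

Write A = D+L+U with D = diag(-9, -21.7, 18.5, 30.7, 10.5, -25.4).
Jacobi T = -D⁻¹(L+U): T[0,4] = -(2.9)/(-9) = +0.3222; T[0,0] = 0.
  T[0,:] = [+0.0000  -0.4000  -0.1444  -0.2556  +0.3222  +0.1556]
  T[1,:] = [-0.0230  +0.0000  +0.0737  -0.1198  -0.0507  -0.1705]
  T[2,:] = [-0.1081  -0.0757  +0.0000  -0.0703  -0.0703  -0.1135]
  T[3,:] = [-0.0879  +0.1042  +0.0717  +0.0000  -0.0814  -0.0912]
  T[4,:] = [+0.0571  -0.1524  +0.1524  -0.0286  +0.0000  +0.0476]
  T[5,:] = [+0.1417  -0.1220  +0.0472  +0.0118  -0.1142  +0.0000]
eigenvalue magnitudes: 0.3480, 0.2418, 0.2418, 0.1050, 0.1050, 0.0482.
ρ(T) = max|λ| = 0.3480; 0.3480 < 1 ⇒ converges.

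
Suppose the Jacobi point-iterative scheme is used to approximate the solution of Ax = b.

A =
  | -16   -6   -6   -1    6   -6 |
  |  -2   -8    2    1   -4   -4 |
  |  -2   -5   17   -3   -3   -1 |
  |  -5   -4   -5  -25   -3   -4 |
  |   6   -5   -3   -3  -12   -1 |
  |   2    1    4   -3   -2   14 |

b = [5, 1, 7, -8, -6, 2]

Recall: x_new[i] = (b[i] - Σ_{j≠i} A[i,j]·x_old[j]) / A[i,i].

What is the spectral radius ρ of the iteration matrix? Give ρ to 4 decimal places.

Split A = D + L + U, D = diag(-16, -8, 17, -25, -12, 14).
T_J = -D⁻¹(L+U): T[3,4] = -(-3)/(-25) = -0.1200; T[3,3] = 0.
  T[0,:] = [+0.0000, -0.3750, -0.3750, -0.0625, +0.3750, -0.3750]
  T[1,:] = [-0.2500, +0.0000, +0.2500, +0.1250, -0.5000, -0.5000]
  T[2,:] = [+0.1176, +0.2941, +0.0000, +0.1765, +0.1765, +0.0588]
  T[3,:] = [-0.2000, -0.1600, -0.2000, +0.0000, -0.1200, -0.1600]
  T[4,:] = [+0.5000, -0.4167, -0.2500, -0.2500, +0.0000, -0.0833]
  T[5,:] = [-0.1429, -0.0714, -0.2857, +0.2143, +0.1429, +0.0000]
|eigenvalues of T|: 0.8456, 0.4716, 0.4486, 0.4486, 0.3208, 0.1266.
ρ = 0.8456; 0.8456 < 1, so it converges for any x₀.

0.8456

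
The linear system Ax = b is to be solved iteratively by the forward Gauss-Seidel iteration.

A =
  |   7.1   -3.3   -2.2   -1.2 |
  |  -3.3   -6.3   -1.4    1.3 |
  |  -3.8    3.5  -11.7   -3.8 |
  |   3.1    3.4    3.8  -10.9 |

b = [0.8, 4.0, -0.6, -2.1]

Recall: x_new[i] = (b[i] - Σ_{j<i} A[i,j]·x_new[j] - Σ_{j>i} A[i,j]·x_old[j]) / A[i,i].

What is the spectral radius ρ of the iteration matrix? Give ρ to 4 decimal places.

Let D = diag(7.1, -6.3, -11.7, -10.9); L, U the strict triangles.
T_GS = -(D+L)⁻¹U: row 0 first, T[0,3] = -(-1.2)/(7.1) = +0.1690; later rows by forward substitution.
  T[0,:] = [+0.0000, +0.4648, +0.3099, +0.1690]
  T[1,:] = [+0.0000, -0.2435, -0.3845, +0.1178]
  T[2,:] = [+0.0000, -0.2238, -0.2157, -0.3444]
  T[3,:] = [+0.0000, -0.0218, -0.1070, -0.0353]
eigenvalue magnitudes: 0.5564, 0.1656, 0.1036, 0.0000.
spectral radius ρ = 0.5564; 0.5564 < 1 ⇒ converges.

0.5564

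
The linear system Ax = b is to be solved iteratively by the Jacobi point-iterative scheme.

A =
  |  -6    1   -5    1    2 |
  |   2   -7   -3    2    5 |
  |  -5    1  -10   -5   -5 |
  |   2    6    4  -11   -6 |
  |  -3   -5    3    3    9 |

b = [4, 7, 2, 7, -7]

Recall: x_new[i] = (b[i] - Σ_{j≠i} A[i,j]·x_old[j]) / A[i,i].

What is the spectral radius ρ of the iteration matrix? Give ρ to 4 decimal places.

1.1744

Split A = D + L + U, D = diag(-6, -7, -10, -11, 9).
Jacobi: T = -D⁻¹(L+U), T[2,4] = -(-5)/(-10) = -0.5000; T[2,2] = 0.
  T[0,:] = [+0.0000, +0.1667, -0.8333, +0.1667, +0.3333]
  T[1,:] = [+0.2857, +0.0000, -0.4286, +0.2857, +0.7143]
  T[2,:] = [-0.5000, +0.1000, +0.0000, -0.5000, -0.5000]
  T[3,:] = [+0.1818, +0.5455, +0.3636, +0.0000, -0.5455]
  T[4,:] = [+0.3333, +0.5556, -0.3333, -0.3333, +0.0000]
|λ(T)| sorted: 1.1744, 0.8216, 0.8216, 0.2242, 0.2242.
ρ = 1.1744; 1.1744 > 1, so it fails to converge.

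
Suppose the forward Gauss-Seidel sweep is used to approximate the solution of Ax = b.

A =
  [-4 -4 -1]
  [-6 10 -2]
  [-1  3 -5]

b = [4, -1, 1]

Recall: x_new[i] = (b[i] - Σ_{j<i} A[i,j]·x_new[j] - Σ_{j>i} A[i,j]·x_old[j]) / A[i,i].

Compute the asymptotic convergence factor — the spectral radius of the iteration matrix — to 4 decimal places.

Diagonal D = diag(-4, 10, -5); L, U strict lower/upper.
T_GS = -(D+L)⁻¹U: row 0 first, T[0,2] = -(-1)/(-4) = -0.2500; later rows by forward substitution.
  T[0,:] = [+0.0000  -1.0000  -0.2500]
  T[1,:] = [+0.0000  -0.6000  +0.0500]
  T[2,:] = [+0.0000  -0.1600  +0.0800]
|λ(T)| sorted: 0.5880, 0.0680, 0.0000.
ρ = 0.5880; 0.5880 < 1: convergent.

0.5880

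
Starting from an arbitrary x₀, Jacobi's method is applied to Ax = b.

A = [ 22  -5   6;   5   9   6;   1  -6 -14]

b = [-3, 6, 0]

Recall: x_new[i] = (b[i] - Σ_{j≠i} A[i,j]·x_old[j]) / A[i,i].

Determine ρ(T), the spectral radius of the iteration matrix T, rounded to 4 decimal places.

Let D = diag(22, 9, -14); L, U the strict triangles.
T_J = -D⁻¹(L+U): T[0,2] = -(6)/(22) = -0.2727; T[0,0] = 0.
  T[0,:] = [+0.0000  +0.2273  -0.2727]
  T[1,:] = [-0.5556  +0.0000  -0.6667]
  T[2,:] = [+0.0714  -0.4286  +0.0000]
eigenvalue magnitudes: 0.5315, 0.3775, 0.3775.
ρ(T) = max|λ| = 0.5315; 0.5315 < 1: convergent.

0.5315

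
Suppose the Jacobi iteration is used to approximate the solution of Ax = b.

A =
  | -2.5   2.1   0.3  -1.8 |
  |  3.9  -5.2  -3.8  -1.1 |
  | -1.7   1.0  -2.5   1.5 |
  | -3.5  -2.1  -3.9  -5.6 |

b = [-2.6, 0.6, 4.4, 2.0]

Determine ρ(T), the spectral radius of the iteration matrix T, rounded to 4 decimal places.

Let D = diag(-2.5, -5.2, -2.5, -5.6); L, U the strict triangles.
T_J = -D⁻¹(L+U): T[1,2] = -(-3.8)/(-5.2) = -0.7308; T[1,1] = 0.
  T[0,:] = [+0.0000  +0.8400  +0.1200  -0.7200]
  T[1,:] = [+0.7500  +0.0000  -0.7308  -0.2115]
  T[2,:] = [-0.6800  +0.4000  +0.0000  +0.6000]
  T[3,:] = [-0.6250  -0.3750  -0.6964  +0.0000]
moduli |λ_i(T)| = 1.1998, 0.8857, 0.8857, 0.8690.
ρ(T) = max|λ| = 1.1998; 1.1998 > 1: divergent.

1.1998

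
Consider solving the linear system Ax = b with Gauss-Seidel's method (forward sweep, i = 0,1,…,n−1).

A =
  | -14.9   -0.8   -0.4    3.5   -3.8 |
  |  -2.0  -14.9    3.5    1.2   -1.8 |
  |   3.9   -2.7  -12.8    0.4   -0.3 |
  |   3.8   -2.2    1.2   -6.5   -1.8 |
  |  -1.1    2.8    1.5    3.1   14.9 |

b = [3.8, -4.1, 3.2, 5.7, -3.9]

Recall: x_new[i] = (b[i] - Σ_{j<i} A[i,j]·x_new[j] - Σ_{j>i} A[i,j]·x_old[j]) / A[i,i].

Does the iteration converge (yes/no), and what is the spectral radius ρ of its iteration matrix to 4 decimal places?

A = D + L + U where D = diag(-14.9, -14.9, -12.8, -6.5, 14.9).
Gauss-Seidel: T = -(D+L)⁻¹U, row 0 first, T[0,3] = -(3.5)/(-14.9) = +0.2349; later rows by forward substitution.
  T[0,:] = [+0.0000 -0.0537 -0.0268 +0.2349 -0.2550]
  T[1,:] = [+0.0000 +0.0072 +0.2385 +0.0490 -0.0866]
  T[2,:] = [+0.0000 -0.0179 -0.0585 +0.0925 -0.0829]
  T[3,:] = [+0.0000 -0.0371 -0.1072 +0.1378 -0.4120]
  T[4,:] = [+0.0000 +0.0042 -0.0186 -0.0299 +0.0915]
|eigenvalues of T|: 0.1941, 0.0775, 0.0775, 0.0069, 0.0000.
ρ(T) = max|λ| = 0.1941; 0.1941 < 1: convergent.

yes, ρ = 0.1941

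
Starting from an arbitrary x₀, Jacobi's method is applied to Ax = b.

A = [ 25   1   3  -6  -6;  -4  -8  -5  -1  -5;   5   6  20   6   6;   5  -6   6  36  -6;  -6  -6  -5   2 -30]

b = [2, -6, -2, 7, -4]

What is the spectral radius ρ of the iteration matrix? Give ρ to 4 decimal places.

0.6765

Write A = D+L+U with D = diag(25, -8, 20, 36, -30).
T_J = -D⁻¹(L+U): T[1,0] = -(-4)/(-8) = -0.5000; T[1,1] = 0.
  T[0,:] = [+0.0000, -0.0400, -0.1200, +0.2400, +0.2400]
  T[1,:] = [-0.5000, +0.0000, -0.6250, -0.1250, -0.6250]
  T[2,:] = [-0.2500, -0.3000, +0.0000, -0.3000, -0.3000]
  T[3,:] = [-0.1389, +0.1667, -0.1667, +0.0000, +0.1667]
  T[4,:] = [-0.2000, -0.2000, -0.1667, +0.0667, +0.0000]
|λ(T)| sorted: 0.6765, 0.4879, 0.1465, 0.1465, 0.0959.
ρ(T) = max|λ| = 0.6765; 0.6765 < 1 ⇒ converges.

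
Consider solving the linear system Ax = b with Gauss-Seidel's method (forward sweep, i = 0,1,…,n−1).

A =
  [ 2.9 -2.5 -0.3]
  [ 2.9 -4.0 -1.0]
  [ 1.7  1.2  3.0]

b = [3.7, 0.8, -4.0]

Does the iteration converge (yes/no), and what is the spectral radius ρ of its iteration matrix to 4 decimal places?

yes, ρ = 0.7908

Split A = D + L + U, D = diag(2.9, -4, 3).
T_GS = -(D+L)⁻¹U: row 0 first, T[0,1] = -(-2.5)/(2.9) = +0.8621; later rows by forward substitution.
  T[0,:] = [+0.0000, +0.8621, +0.1034]
  T[1,:] = [+0.0000, +0.6250, -0.1750]
  T[2,:] = [+0.0000, -0.7385, +0.0114]
eigenvalue magnitudes: 0.7908, 0.1544, 0.0000.
ρ = 0.7908; 0.7908 < 1: convergent.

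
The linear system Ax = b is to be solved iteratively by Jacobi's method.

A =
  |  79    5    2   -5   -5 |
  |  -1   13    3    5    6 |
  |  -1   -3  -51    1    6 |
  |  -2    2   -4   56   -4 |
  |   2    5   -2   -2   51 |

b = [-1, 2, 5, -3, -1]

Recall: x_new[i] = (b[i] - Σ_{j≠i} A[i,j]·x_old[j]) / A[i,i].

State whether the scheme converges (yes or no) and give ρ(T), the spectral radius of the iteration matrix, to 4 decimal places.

A = D + L + U where D = diag(79, 13, -51, 56, 51).
Jacobi T = -D⁻¹(L+U): T[0,3] = -(-5)/(79) = +0.0633; T[0,0] = 0.
  T[0,:] = [+0.0000  -0.0633  -0.0253  +0.0633  +0.0633]
  T[1,:] = [+0.0769  +0.0000  -0.2308  -0.3846  -0.4615]
  T[2,:] = [-0.0196  -0.0588  +0.0000  +0.0196  +0.1176]
  T[3,:] = [+0.0357  -0.0357  +0.0714  +0.0000  +0.0714]
  T[4,:] = [-0.0392  -0.0980  +0.0392  +0.0392  +0.0000]
|λ(T)| sorted: 0.3195, 0.2097, 0.0951, 0.0951, 0.0441.
ρ(T) = max|λ| = 0.3195; 0.3195 < 1: convergent.

yes, ρ = 0.3195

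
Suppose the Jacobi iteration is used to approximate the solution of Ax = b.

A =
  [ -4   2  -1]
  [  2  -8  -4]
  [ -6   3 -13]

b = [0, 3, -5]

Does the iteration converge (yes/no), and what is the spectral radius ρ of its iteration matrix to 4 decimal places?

A = D + L + U where D = diag(-4, -8, -13).
T_J = -D⁻¹(L+U): T[0,2] = -(-1)/(-4) = -0.2500; T[0,0] = 0.
  T[0,:] = [+0.0000  +0.5000  -0.2500]
  T[1,:] = [+0.2500  +0.0000  -0.5000]
  T[2,:] = [-0.4615  +0.2308  +0.0000]
|eigenvalues of T|: 0.5542, 0.4268, 0.4268.
ρ = 0.5542; 0.5542 < 1: convergent.

yes, ρ = 0.5542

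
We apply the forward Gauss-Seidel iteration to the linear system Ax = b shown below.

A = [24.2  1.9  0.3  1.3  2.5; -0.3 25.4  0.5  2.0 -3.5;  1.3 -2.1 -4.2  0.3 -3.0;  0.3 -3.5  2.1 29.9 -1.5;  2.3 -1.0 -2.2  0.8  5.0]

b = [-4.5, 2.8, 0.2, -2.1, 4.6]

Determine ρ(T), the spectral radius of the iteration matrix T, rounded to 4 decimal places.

0.3203

Split A = D + L + U, D = diag(24.2, 25.4, -4.2, 29.9, 5).
Gauss-Seidel: T = -(D+L)⁻¹U, row 0 first, T[0,2] = -(0.3)/(24.2) = -0.0124; later rows by forward substitution.
  T[0,:] = [+0.0000 -0.0785 -0.0124 -0.0537 -0.1033]
  T[1,:] = [+0.0000 -0.0009 -0.0198 -0.0794 +0.1366]
  T[2,:] = [+0.0000 -0.0238 +0.0061 +0.0945 -0.8145]
  T[3,:] = [+0.0000 +0.0024 -0.0026 -0.0154 +0.1244]
  T[4,:] = [+0.0000 +0.0251 +0.0048 +0.0529 -0.3035]
eigenvalue magnitudes: 0.3203, 0.0316, 0.0298, 0.0085, 0.0000.
ρ(T) = max|λ| = 0.3203; 0.3203 < 1, so it converges for any x₀.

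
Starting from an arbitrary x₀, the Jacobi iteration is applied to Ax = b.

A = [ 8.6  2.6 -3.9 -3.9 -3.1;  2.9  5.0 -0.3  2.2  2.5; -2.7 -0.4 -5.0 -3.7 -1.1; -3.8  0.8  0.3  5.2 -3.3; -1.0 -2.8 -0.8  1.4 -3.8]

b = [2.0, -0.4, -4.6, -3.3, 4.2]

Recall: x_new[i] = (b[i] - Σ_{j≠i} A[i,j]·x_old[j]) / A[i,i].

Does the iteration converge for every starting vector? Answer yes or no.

no

A = D + L + U where D = diag(8.6, 5, -5, 5.2, -3.8).
Jacobi T = -D⁻¹(L+U): T[0,2] = -(-3.9)/(8.6) = +0.4535; T[0,0] = 0.
  T[0,:] = [+0.0000, -0.3023, +0.4535, +0.4535, +0.3605]
  T[1,:] = [-0.5800, +0.0000, +0.0600, -0.4400, -0.5000]
  T[2,:] = [-0.5400, -0.0800, +0.0000, -0.7400, -0.2200]
  T[3,:] = [+0.7308, -0.1538, -0.0577, +0.0000, +0.6346]
  T[4,:] = [-0.2632, -0.7368, -0.2105, +0.3684, +0.0000]
|roots of det(T-λI)|: 1.2381, 0.8342, 0.4839, 0.4839, 0.1885.
ρ = 1.2381; 1.2381 > 1 ⇒ diverges.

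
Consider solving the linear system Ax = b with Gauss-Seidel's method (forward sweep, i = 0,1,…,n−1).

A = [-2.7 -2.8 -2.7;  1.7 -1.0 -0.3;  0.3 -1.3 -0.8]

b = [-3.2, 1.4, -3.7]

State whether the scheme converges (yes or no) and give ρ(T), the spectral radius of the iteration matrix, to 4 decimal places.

Let D = diag(-2.7, -1, -0.8); L, U the strict triangles.
Gauss-Seidel: T = -(D+L)⁻¹U, row 0 first, T[0,2] = -(-2.7)/(-2.7) = -1.0000; later rows by forward substitution.
  T[0,:] = [+0.0000  -1.0370  -1.0000]
  T[1,:] = [+0.0000  -1.7630  -2.0000]
  T[2,:] = [+0.0000  +2.4759  +2.8750]
|eigenvalues of T|: 1.2086, 0.0965, 0.0000.
ρ(T) = max|λ| = 1.2086; 1.2086 > 1 ⇒ diverges.

no, ρ = 1.2086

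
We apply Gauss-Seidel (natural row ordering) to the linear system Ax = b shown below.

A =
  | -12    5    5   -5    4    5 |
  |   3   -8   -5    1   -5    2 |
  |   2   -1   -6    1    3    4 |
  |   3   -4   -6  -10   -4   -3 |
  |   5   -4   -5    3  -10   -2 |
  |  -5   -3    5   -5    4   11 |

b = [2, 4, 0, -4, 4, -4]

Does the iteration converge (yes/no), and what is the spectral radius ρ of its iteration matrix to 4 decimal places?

no, ρ = 1.1646

Diagonal D = diag(-12, -8, -6, -10, -10, 11); L, U strict lower/upper.
T_GS = -(D+L)⁻¹U: row 0 first, T[0,4] = -(4)/(-12) = +0.3333; later rows by forward substitution.
  T[0,:] = [+0.0000, +0.4167, +0.4167, -0.4167, +0.3333, +0.4167]
  T[1,:] = [+0.0000, +0.1562, -0.4688, -0.0312, -0.5000, +0.4062]
  T[2,:] = [+0.0000, +0.1128, +0.2170, +0.0330, +0.6944, +0.7378]
  T[3,:] = [+0.0000, -0.0052, +0.1823, -0.1323, -0.5167, -0.7802]
  T[4,:] = [+0.0000, +0.0878, +0.3420, -0.2520, -0.1356, -0.7572]
  T[5,:] = [+0.0000, +0.1464, -0.0786, -0.1814, -0.4861, -0.1145]
eigenvalue magnitudes: 1.1646, 0.5843, 0.5843, 0.1178, 0.0337, 0.0000.
ρ(T) = max|λ| = 1.1646; 1.1646 > 1, so it fails to converge.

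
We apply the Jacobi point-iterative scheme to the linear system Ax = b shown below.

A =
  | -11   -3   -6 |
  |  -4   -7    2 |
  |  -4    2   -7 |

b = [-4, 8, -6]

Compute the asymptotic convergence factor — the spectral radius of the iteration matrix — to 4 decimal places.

Let D = diag(-11, -7, -7); L, U the strict triangles.
Jacobi: T = -D⁻¹(L+U), T[1,0] = -(-4)/(-7) = -0.5714; T[1,1] = 0.
  T[0,:] = [+0.0000  -0.2727  -0.5455]
  T[1,:] = [-0.5714  +0.0000  +0.2857]
  T[2,:] = [-0.5714  +0.2857  +0.0000]
|eigenvalues of T|: 0.8414, 0.5557, 0.2857.
ρ = 0.8414; 0.8414 < 1 ⇒ converges.

0.8414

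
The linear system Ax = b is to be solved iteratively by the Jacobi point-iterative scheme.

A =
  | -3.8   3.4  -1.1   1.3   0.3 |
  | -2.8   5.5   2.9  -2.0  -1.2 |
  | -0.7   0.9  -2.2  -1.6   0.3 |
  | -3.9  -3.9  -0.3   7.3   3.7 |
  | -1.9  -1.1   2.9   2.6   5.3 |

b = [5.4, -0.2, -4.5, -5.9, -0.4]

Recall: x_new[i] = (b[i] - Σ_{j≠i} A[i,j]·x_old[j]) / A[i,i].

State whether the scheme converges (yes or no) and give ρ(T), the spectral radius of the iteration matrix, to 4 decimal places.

Split A = D + L + U, D = diag(-3.8, 5.5, -2.2, 7.3, 5.3).
Jacobi T = -D⁻¹(L+U): T[3,4] = -(3.7)/(7.3) = -0.5068; T[3,3] = 0.
  T[0,:] = [+0.0000  +0.8947  -0.2895  +0.3421  +0.0789]
  T[1,:] = [+0.5091  +0.0000  -0.5273  +0.3636  +0.2182]
  T[2,:] = [-0.3182  +0.4091  +0.0000  -0.7273  +0.1364]
  T[3,:] = [+0.5342  +0.5342  +0.0411  +0.0000  -0.5068]
  T[4,:] = [+0.3585  +0.2075  -0.5472  -0.4906  +0.0000]
|eigenvalues of T|: 1.1644, 0.7486, 0.5482, 0.4365, 0.4365.
ρ(T) = max|λ| = 1.1644; 1.1644 > 1, so it fails to converge.

no, ρ = 1.1644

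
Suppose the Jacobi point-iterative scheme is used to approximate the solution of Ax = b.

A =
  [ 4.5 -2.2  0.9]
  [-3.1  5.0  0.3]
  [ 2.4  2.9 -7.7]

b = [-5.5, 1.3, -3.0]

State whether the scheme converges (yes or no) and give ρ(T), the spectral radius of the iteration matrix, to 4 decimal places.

yes, ρ = 0.5633

A = D + L + U where D = diag(4.5, 5, -7.7).
T_J = -D⁻¹(L+U): T[0,2] = -(0.9)/(4.5) = -0.2000; T[0,0] = 0.
  T[0,:] = [+0.0000 +0.4889 -0.2000]
  T[1,:] = [+0.6200 +0.0000 -0.0600]
  T[2,:] = [+0.3117 +0.3766 +0.0000]
|roots of det(T-λI)|: 0.5633, 0.3149, 0.3149.
spectral radius ρ = 0.5633; 0.5633 < 1, so it converges for any x₀.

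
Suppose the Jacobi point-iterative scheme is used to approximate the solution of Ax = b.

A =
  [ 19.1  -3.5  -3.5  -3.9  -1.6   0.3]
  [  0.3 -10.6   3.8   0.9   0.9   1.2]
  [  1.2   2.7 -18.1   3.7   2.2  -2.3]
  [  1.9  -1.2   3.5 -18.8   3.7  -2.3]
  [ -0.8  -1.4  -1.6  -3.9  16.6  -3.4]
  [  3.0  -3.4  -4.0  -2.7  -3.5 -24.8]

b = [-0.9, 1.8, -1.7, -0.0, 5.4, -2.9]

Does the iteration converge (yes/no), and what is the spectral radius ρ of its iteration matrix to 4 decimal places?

Split A = D + L + U, D = diag(19.1, -10.6, -18.1, -18.8, 16.6, -24.8).
Jacobi: T = -D⁻¹(L+U), T[5,2] = -(-4)/(-24.8) = -0.1613; T[5,5] = 0.
  T[0,:] = [+0.0000  +0.1832  +0.1832  +0.2042  +0.0838  -0.0157]
  T[1,:] = [+0.0283  +0.0000  +0.3585  +0.0849  +0.0849  +0.1132]
  T[2,:] = [+0.0663  +0.1492  +0.0000  +0.2044  +0.1215  -0.1271]
  T[3,:] = [+0.1011  -0.0638  +0.1862  +0.0000  +0.1968  -0.1223]
  T[4,:] = [+0.0482  +0.0843  +0.0964  +0.2349  +0.0000  +0.2048]
  T[5,:] = [+0.1210  -0.1371  -0.1613  -0.1089  -0.1411  +0.0000]
|λ(T)| sorted: 0.5157, 0.3092, 0.0986, 0.0986, 0.0616, 0.0616.
ρ = 0.5157; 0.5157 < 1: convergent.

yes, ρ = 0.5157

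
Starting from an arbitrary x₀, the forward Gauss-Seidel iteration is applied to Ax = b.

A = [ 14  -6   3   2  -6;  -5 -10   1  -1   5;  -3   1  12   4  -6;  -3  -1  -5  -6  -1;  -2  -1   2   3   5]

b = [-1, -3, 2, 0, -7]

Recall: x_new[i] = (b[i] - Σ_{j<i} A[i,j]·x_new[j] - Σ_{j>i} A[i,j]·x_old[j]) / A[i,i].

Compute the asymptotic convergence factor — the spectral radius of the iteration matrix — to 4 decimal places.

Split A = D + L + U, D = diag(14, -10, 12, -6, 5).
T_GS = -(D+L)⁻¹U: row 0 first, T[0,2] = -(3)/(14) = -0.2143; later rows by forward substitution.
  T[0,:] = [+0.0000 +0.4286 -0.2143 -0.1429 +0.4286]
  T[1,:] = [+0.0000 -0.2143 +0.2071 -0.0286 +0.2857]
  T[2,:] = [+0.0000 +0.1250 -0.0708 -0.3667 +0.5833]
  T[3,:] = [+0.0000 -0.2827 +0.1316 +0.3817 -0.9147]
  T[4,:] = [+0.0000 +0.2482 -0.0949 -0.1452 +0.5440]
eigenvalue magnitudes: 0.8383, 0.2530, 0.0670, 0.0670, 0.0000.
spectral radius ρ = 0.8383; 0.8383 < 1 ⇒ converges.

0.8383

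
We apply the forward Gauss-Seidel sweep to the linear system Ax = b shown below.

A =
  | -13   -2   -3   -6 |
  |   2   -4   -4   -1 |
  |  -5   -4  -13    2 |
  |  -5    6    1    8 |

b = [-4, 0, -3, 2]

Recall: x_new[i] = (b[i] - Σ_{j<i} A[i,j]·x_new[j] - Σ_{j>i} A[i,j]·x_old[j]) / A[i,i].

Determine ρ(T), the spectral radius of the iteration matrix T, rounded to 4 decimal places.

0.7487

Let D = diag(-13, -4, -13, 8); L, U the strict triangles.
T_GS = -(D+L)⁻¹U: row 0 first, T[0,2] = -(-3)/(-13) = -0.2308; later rows by forward substitution.
  T[0,:] = [+0.0000  -0.1538  -0.2308  -0.4615]
  T[1,:] = [+0.0000  -0.0769  -1.1154  -0.4808]
  T[2,:] = [+0.0000  +0.0828  +0.4320  +0.4793]
  T[3,:] = [+0.0000  -0.0488  +0.6383  +0.0122]
moduli |λ_i(T)| = 0.7487, 0.3197, 0.0618, 0.0000.
ρ(T) = max|λ| = 0.7487; 0.7487 < 1: convergent.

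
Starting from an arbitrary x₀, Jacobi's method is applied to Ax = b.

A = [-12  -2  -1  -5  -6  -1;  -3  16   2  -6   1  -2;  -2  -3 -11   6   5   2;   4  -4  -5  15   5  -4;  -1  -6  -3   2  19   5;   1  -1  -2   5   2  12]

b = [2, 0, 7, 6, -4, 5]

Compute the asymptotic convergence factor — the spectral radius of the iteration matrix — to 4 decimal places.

0.9064

Let D = diag(-12, 16, -11, 15, 19, 12); L, U the strict triangles.
Jacobi T = -D⁻¹(L+U): T[3,4] = -(5)/(15) = -0.3333; T[3,3] = 0.
  T[0,:] = [+0.0000  -0.1667  -0.0833  -0.4167  -0.5000  -0.0833]
  T[1,:] = [+0.1875  +0.0000  -0.1250  +0.3750  -0.0625  +0.1250]
  T[2,:] = [-0.1818  -0.2727  +0.0000  +0.5455  +0.4545  +0.1818]
  T[3,:] = [-0.2667  +0.2667  +0.3333  +0.0000  -0.3333  +0.2667]
  T[4,:] = [+0.0526  +0.3158  +0.1579  -0.1053  +0.0000  -0.2632]
  T[5,:] = [-0.0833  +0.0833  +0.1667  -0.4167  -0.1667  +0.0000]
|λ(T)| sorted: 0.9064, 0.5812, 0.3980, 0.3980, 0.1191, 0.1191.
ρ(T) = max|λ| = 0.9064; 0.9064 < 1: convergent.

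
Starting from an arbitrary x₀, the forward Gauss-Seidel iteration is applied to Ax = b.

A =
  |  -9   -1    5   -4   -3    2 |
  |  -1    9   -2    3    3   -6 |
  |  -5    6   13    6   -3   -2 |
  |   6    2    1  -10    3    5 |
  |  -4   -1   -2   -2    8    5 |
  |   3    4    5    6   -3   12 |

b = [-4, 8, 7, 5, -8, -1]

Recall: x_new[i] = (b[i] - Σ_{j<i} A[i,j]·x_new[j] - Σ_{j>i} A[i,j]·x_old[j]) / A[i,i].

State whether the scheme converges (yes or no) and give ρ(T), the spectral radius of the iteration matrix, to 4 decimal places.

Let D = diag(-9, 9, 13, -10, 8, 12); L, U the strict triangles.
T_GS = -(D+L)⁻¹U: row 0 first, T[0,1] = -(-1)/(-9) = -0.1111; later rows by forward substitution.
  T[0,:] = [+0.0000  -0.1111  +0.5556  -0.4444  -0.3333  +0.2222]
  T[1,:] = [+0.0000  -0.0123  +0.2840  -0.3827  -0.3704  +0.6914]
  T[2,:] = [+0.0000  -0.0370  +0.0826  -0.4558  +0.2735  -0.0798]
  T[3,:] = [+0.0000  -0.0728  +0.3984  -0.3888  +0.0533  +0.7636]
  T[4,:] = [+0.0000  -0.0846  +0.4335  -0.4812  -0.1313  -0.2565]
  T[5,:] = [+0.0000  +0.0626  -0.3588  +0.5027  +0.0334  -0.6987]
|eigenvalues of T|: 1.1369, 0.4221, 0.2731, 0.2731, 0.0149, 0.0000.
ρ(T) = max|λ| = 1.1369; 1.1369 > 1: divergent.

no, ρ = 1.1369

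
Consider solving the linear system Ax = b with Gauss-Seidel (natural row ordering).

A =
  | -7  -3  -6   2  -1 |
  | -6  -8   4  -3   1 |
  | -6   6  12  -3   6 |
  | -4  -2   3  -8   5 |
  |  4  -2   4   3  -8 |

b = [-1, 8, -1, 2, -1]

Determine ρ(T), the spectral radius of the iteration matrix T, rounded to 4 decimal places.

Let D = diag(-7, -8, 12, -8, -8); L, U the strict triangles.
T_GS = -(D+L)⁻¹U: row 0 first, T[0,2] = -(-6)/(-7) = -0.8571; later rows by forward substitution.
  T[0,:] = [+0.0000, -0.4286, -0.8571, +0.2857, -0.1429]
  T[1,:] = [+0.0000, +0.3214, +1.1429, -0.5893, +0.2321]
  T[2,:] = [+0.0000, -0.3750, -1.0000, +0.6875, -0.6875]
  T[3,:] = [+0.0000, -0.0067, -0.2321, +0.2623, +0.3806]
  T[4,:] = [+0.0000, -0.4847, -1.3013, +0.7323, -0.3305]
|roots of det(T-λI)|: 1.3722, 0.5489, 0.1922, 0.1157, 0.0000.
spectral radius ρ = 1.3722; 1.3722 > 1, so it fails to converge.

1.3722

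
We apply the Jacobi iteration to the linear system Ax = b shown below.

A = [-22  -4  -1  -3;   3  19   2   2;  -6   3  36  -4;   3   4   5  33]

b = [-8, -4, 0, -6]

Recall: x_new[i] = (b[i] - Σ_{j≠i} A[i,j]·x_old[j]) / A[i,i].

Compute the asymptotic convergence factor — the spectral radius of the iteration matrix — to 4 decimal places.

Diagonal D = diag(-22, 19, 36, 33); L, U strict lower/upper.
T_J = -D⁻¹(L+U): T[2,0] = -(-6)/(36) = +0.1667; T[2,2] = 0.
  T[0,:] = [+0.0000  -0.1818  -0.0455  -0.1364]
  T[1,:] = [-0.1579  +0.0000  -0.1053  -0.1053]
  T[2,:] = [+0.1667  -0.0833  +0.0000  +0.1111]
  T[3,:] = [-0.0909  -0.1212  -0.1515  +0.0000]
eigenvalue magnitudes: 0.2058, 0.1466, 0.1466, 0.0642.
ρ(T) = max|λ| = 0.2058; 0.2058 < 1 ⇒ converges.

0.2058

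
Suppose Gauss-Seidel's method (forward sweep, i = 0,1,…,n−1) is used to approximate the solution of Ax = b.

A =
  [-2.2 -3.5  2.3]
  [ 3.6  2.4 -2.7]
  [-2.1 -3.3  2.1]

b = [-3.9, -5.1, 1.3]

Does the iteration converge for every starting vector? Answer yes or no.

no

Diagonal D = diag(-2.2, 2.4, 2.1); L, U strict lower/upper.
GS T = -(D+L)⁻¹U: row 0 first, T[0,2] = -(2.3)/(-2.2) = +1.0455; later rows by forward substitution.
  T[0,:] = [+0.0000, -1.5909, +1.0455]
  T[1,:] = [+0.0000, +2.3864, -0.4432]
  T[2,:] = [+0.0000, +2.1591, +0.3490]
moduli |λ_i(T)| = 1.6520, 1.0834, 0.0000.
ρ = 1.6520; 1.6520 > 1 ⇒ diverges.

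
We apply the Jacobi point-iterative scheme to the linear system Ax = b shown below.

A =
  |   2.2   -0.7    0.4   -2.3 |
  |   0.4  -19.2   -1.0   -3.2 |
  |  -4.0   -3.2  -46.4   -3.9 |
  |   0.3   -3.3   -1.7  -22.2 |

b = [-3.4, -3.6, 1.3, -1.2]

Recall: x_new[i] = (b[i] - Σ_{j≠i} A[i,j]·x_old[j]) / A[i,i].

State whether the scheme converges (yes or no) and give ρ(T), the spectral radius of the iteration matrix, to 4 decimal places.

Write A = D+L+U with D = diag(2.2, -19.2, -46.4, -22.2).
Jacobi T = -D⁻¹(L+U): T[3,1] = -(-3.3)/(-22.2) = -0.1486; T[3,3] = 0.
  T[0,:] = [+0.0000 +0.3182 -0.1818 +1.0455]
  T[1,:] = [+0.0208 +0.0000 -0.0521 -0.1667]
  T[2,:] = [-0.0862 -0.0690 +0.0000 -0.0841]
  T[3,:] = [+0.0135 -0.1486 -0.0766 +0.0000]
|eigenvalues of T|: 0.2456, 0.2071, 0.2071, 0.1396.
spectral radius ρ = 0.2456; 0.2456 < 1: convergent.

yes, ρ = 0.2456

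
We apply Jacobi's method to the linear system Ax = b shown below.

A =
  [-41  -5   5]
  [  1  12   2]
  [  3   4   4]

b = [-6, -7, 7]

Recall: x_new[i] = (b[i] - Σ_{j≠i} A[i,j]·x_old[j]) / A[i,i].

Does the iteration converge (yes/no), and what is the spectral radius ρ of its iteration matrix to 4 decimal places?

Let D = diag(-41, 12, 4); L, U the strict triangles.
Jacobi T = -D⁻¹(L+U): T[1,0] = -(1)/(12) = -0.0833; T[1,1] = 0.
  T[0,:] = [+0.0000  -0.1220  +0.1220]
  T[1,:] = [-0.0833  +0.0000  -0.1667]
  T[2,:] = [-0.7500  -1.0000  +0.0000]
moduli |λ_i(T)| = 0.3183, 0.2560, 0.0624.
ρ = 0.3183; 0.3183 < 1, so it converges for any x₀.

yes, ρ = 0.3183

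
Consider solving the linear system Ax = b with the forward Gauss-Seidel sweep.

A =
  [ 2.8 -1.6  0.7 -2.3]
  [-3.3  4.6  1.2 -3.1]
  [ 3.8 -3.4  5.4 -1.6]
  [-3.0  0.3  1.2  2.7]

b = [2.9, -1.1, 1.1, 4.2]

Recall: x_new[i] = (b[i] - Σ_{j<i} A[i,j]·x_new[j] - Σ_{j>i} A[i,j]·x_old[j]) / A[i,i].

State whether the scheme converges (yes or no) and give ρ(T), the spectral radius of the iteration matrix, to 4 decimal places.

Split A = D + L + U, D = diag(2.8, 4.6, 5.4, 2.7).
Gauss-Seidel: T = -(D+L)⁻¹U, row 0 first, T[0,2] = -(0.7)/(2.8) = -0.2500; later rows by forward substitution.
  T[0,:] = [+0.0000  +0.5714  -0.2500  +0.8214]
  T[1,:] = [+0.0000  +0.4099  -0.4402  +1.2632]
  T[2,:] = [+0.0000  -0.1440  -0.1012  +0.5136]
  T[3,:] = [+0.0000  +0.6534  -0.1839  +0.5441]
eigenvalue magnitudes: 1.3279, 0.5432, 0.0680, 0.0000.
ρ = 1.3279; 1.3279 > 1 ⇒ diverges.

no, ρ = 1.3279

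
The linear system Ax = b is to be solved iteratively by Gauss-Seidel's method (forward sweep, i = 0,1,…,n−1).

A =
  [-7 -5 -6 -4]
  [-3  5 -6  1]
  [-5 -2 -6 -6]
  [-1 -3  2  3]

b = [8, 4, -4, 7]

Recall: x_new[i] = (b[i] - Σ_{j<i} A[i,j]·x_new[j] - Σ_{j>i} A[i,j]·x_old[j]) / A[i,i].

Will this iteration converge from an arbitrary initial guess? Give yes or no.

no

A = D + L + U where D = diag(-7, 5, -6, 3).
GS T = -(D+L)⁻¹U: row 0 first, T[0,3] = -(-4)/(-7) = -0.5714; later rows by forward substitution.
  T[0,:] = [+0.0000 -0.7143 -0.8571 -0.5714]
  T[1,:] = [+0.0000 -0.4286 +0.6857 -0.5429]
  T[2,:] = [+0.0000 +0.7381 +0.4857 -0.3429]
  T[3,:] = [+0.0000 -1.1587 +0.0762 -0.5048]
eigenvalue magnitudes: 1.3091, 1.0662, 0.2047, 0.0000.
spectral radius ρ = 1.3091; 1.3091 > 1: divergent.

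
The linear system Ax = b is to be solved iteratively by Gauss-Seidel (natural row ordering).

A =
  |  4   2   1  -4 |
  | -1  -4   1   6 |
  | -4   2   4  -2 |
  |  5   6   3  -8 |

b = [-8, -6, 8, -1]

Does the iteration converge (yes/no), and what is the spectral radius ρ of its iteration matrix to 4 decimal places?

no, ρ = 1.4569

Split A = D + L + U, D = diag(4, -4, 4, -8).
Gauss-Seidel: T = -(D+L)⁻¹U, row 0 first, T[0,1] = -(2)/(4) = -0.5000; later rows by forward substitution.
  T[0,:] = [+0.0000, -0.5000, -0.2500, +1.0000]
  T[1,:] = [+0.0000, +0.1250, +0.3125, +1.2500]
  T[2,:] = [+0.0000, -0.5625, -0.4062, +0.8750]
  T[3,:] = [+0.0000, -0.4297, -0.0742, +1.8906]
|roots of det(T-λI)|: 1.4569, 0.2568, 0.1044, 0.0000.
spectral radius ρ = 1.4569; 1.4569 > 1, so it fails to converge.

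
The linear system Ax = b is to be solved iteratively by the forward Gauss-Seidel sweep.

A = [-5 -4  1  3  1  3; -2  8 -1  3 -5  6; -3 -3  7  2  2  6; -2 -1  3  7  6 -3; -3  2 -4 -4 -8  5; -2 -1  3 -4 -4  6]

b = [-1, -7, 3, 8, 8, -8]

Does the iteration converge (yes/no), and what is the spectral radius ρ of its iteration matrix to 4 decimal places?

no, ρ = 1.3437

Write A = D+L+U with D = diag(-5, 8, 7, 7, -8, 6).
Gauss-Seidel: T = -(D+L)⁻¹U, row 0 first, T[0,2] = -(1)/(-5) = +0.2000; later rows by forward substitution.
  T[0,:] = [+0.0000, -0.8000, +0.2000, +0.6000, +0.2000, +0.6000]
  T[1,:] = [+0.0000, -0.2000, +0.1750, -0.2250, +0.6750, -0.6000]
  T[2,:] = [+0.0000, -0.4286, +0.1607, -0.1250, +0.0893, -0.8571]
  T[3,:] = [+0.0000, -0.0735, +0.0133, +0.1929, -0.7418, +0.8816]
  T[4,:] = [+0.0000, +0.5010, -0.1182, -0.3152, +0.4200, +0.2378]
  T[5,:] = [+0.0000, +0.1993, -0.0545, +0.1435, -0.0800, +1.2748]
|λ(T)| sorted: 1.3437, 1.0063, 0.4102, 0.0959, 0.0959, 0.0000.
ρ(T) = max|λ| = 1.3437; 1.3437 > 1, so it fails to converge.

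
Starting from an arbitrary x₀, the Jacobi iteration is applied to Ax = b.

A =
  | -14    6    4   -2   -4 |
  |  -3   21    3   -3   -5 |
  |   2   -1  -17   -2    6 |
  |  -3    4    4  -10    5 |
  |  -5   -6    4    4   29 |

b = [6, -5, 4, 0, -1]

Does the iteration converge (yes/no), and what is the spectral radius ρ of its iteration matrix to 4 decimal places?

yes, ρ = 0.5314

A = D + L + U where D = diag(-14, 21, -17, -10, 29).
T_J = -D⁻¹(L+U): T[2,4] = -(6)/(-17) = +0.3529; T[2,2] = 0.
  T[0,:] = [+0.0000  +0.4286  +0.2857  -0.1429  -0.2857]
  T[1,:] = [+0.1429  +0.0000  -0.1429  +0.1429  +0.2381]
  T[2,:] = [+0.1176  -0.0588  +0.0000  -0.1176  +0.3529]
  T[3,:] = [-0.3000  +0.4000  +0.4000  +0.0000  +0.5000]
  T[4,:] = [+0.1724  +0.2069  -0.1379  -0.1379  +0.0000]
|eigenvalues of T|: 0.5314, 0.4157, 0.4157, 0.3289, 0.1775.
ρ(T) = max|λ| = 0.5314; 0.5314 < 1 ⇒ converges.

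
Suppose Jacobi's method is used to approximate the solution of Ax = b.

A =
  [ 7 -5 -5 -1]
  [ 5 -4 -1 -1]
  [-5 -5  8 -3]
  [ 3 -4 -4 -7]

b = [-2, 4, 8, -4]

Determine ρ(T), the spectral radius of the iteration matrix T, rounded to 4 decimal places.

A = D + L + U where D = diag(7, -4, 8, -7).
Jacobi: T = -D⁻¹(L+U), T[0,2] = -(-5)/(7) = +0.7143; T[0,0] = 0.
  T[0,:] = [+0.0000, +0.7143, +0.7143, +0.1429]
  T[1,:] = [+1.2500, +0.0000, -0.2500, -0.2500]
  T[2,:] = [+0.6250, +0.6250, +0.0000, +0.3750]
  T[3,:] = [+0.4286, -0.5714, -0.5714, +0.0000]
|eigenvalues of T|: 1.2177, 0.7441, 0.7441, 0.1750.
ρ = 1.2177; 1.2177 > 1 ⇒ diverges.

1.2177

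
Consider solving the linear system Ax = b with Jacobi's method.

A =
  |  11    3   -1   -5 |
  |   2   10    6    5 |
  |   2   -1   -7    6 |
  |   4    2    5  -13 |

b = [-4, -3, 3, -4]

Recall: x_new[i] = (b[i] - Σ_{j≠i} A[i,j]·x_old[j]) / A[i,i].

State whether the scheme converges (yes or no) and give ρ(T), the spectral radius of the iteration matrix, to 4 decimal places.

A = D + L + U where D = diag(11, 10, -7, -13).
Jacobi T = -D⁻¹(L+U): T[2,1] = -(-1)/(-7) = -0.1429; T[2,2] = 0.
  T[0,:] = [+0.0000  -0.2727  +0.0909  +0.4545]
  T[1,:] = [-0.2000  +0.0000  -0.6000  -0.5000]
  T[2,:] = [+0.2857  -0.1429  +0.0000  +0.8571]
  T[3,:] = [+0.3077  +0.1538  +0.3846  +0.0000]
moduli |λ_i(T)| = 0.8422, 0.6794, 0.1995, 0.1995.
ρ(T) = max|λ| = 0.8422; 0.8422 < 1 ⇒ converges.

yes, ρ = 0.8422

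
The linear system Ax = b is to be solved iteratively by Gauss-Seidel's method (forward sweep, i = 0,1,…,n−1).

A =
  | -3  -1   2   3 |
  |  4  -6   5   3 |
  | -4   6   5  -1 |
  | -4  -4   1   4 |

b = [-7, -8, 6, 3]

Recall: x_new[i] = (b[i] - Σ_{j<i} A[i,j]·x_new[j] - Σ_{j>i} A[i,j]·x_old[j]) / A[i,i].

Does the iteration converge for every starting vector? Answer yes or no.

no

A = D + L + U where D = diag(-3, -6, 5, 4).
T_GS = -(D+L)⁻¹U: row 0 first, T[0,3] = -(3)/(-3) = +1.0000; later rows by forward substitution.
  T[0,:] = [+0.0000 -0.3333 +0.6667 +1.0000]
  T[1,:] = [+0.0000 -0.2222 +1.2778 +1.1667]
  T[2,:] = [+0.0000 +0.0000 -1.0000 -0.4000]
  T[3,:] = [+0.0000 -0.5556 +2.1944 +2.2667]
moduli |λ_i(T)| = 1.6452, 0.6525, 0.0517, 0.0000.
ρ(T) = max|λ| = 1.6452; 1.6452 > 1 ⇒ diverges.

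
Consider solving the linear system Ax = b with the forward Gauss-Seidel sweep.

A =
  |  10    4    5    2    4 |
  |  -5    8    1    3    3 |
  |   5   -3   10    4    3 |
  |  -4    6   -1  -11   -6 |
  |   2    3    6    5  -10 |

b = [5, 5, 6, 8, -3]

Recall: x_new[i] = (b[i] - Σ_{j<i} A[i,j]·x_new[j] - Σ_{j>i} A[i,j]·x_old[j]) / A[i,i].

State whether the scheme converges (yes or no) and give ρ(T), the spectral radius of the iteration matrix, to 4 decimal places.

no, ρ = 1.2947

Diagonal D = diag(10, 8, 10, -11, -10); L, U strict lower/upper.
GS T = -(D+L)⁻¹U: row 0 first, T[0,2] = -(5)/(10) = -0.5000; later rows by forward substitution.
  T[0,:] = [+0.0000 -0.4000 -0.5000 -0.2000 -0.4000]
  T[1,:] = [+0.0000 -0.2500 -0.4375 -0.5000 -0.6250]
  T[2,:] = [+0.0000 +0.1250 +0.1187 -0.4500 -0.2875]
  T[3,:] = [+0.0000 -0.0023 -0.0676 -0.1591 -0.7148]
  T[4,:] = [+0.0000 -0.0811 -0.1938 -0.5395 -0.7974]
|eigenvalues of T|: 1.2947, 0.1385, 0.1103, 0.1103, 0.0000.
ρ(T) = max|λ| = 1.2947; 1.2947 > 1, so it fails to converge.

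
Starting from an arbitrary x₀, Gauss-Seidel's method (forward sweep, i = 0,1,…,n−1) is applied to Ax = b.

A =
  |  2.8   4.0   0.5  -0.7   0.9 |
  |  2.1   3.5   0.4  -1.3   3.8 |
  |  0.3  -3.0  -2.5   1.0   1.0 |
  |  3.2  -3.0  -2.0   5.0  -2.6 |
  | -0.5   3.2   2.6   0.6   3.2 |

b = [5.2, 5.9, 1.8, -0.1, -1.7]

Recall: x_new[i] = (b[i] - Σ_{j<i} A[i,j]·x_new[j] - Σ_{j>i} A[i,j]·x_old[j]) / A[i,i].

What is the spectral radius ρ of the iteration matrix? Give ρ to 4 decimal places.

1.2095

Write A = D+L+U with D = diag(2.8, 3.5, -2.5, 5, 3.2).
Gauss-Seidel: T = -(D+L)⁻¹U, row 0 first, T[0,2] = -(0.5)/(2.8) = -0.1786; later rows by forward substitution.
  T[0,:] = [+0.0000, -1.4286, -0.1786, +0.2500, -0.3214]
  T[1,:] = [+0.0000, +0.8571, -0.0071, +0.2214, -0.8929]
  T[2,:] = [+0.0000, -1.2000, -0.0129, +0.1643, +1.4329]
  T[3,:] = [+0.0000, +0.9486, +0.1049, +0.0386, +0.7631]
  T[4,:] = [+0.0000, -0.2832, -0.0300, -0.3231, -0.4647]
|roots of det(T-λI)|: 1.2095, 0.5997, 0.5997, 0.0122, 0.0000.
ρ(T) = max|λ| = 1.2095; 1.2095 > 1, so it fails to converge.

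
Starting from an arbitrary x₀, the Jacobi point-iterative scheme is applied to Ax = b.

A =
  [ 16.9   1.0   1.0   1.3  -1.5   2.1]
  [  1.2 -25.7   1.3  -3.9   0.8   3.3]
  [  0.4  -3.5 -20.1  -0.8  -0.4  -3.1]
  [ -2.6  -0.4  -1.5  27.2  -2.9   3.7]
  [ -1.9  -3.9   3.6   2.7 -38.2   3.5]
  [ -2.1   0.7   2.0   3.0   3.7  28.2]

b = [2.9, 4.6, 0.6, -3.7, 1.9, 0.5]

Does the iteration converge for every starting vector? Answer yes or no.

Let D = diag(16.9, -25.7, -20.1, 27.2, -38.2, 28.2); L, U the strict triangles.
Jacobi T = -D⁻¹(L+U): T[2,1] = -(-3.5)/(-20.1) = -0.1741; T[2,2] = 0.
  T[0,:] = [+0.0000, -0.0592, -0.0592, -0.0769, +0.0888, -0.1243]
  T[1,:] = [+0.0467, +0.0000, +0.0506, -0.1518, +0.0311, +0.1284]
  T[2,:] = [+0.0199, -0.1741, +0.0000, -0.0398, -0.0199, -0.1542]
  T[3,:] = [+0.0956, +0.0147, +0.0551, +0.0000, +0.1066, -0.1360]
  T[4,:] = [-0.0497, -0.1021, +0.0942, +0.0707, +0.0000, +0.0916]
  T[5,:] = [+0.0745, -0.0248, -0.0709, -0.1064, -0.1312, +0.0000]
|eigenvalues of T|: 0.2425, 0.1998, 0.1998, 0.1855, 0.1855, 0.0185.
ρ(T) = max|λ| = 0.2425; 0.2425 < 1 ⇒ converges.

yes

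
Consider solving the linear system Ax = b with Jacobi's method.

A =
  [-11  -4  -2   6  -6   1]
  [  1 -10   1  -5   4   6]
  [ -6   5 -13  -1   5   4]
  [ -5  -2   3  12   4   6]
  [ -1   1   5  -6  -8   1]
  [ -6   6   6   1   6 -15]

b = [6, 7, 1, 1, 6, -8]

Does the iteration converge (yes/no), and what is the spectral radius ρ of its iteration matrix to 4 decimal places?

no, ρ = 1.5524

Let D = diag(-11, -10, -13, 12, -8, -15); L, U the strict triangles.
T_J = -D⁻¹(L+U): T[0,5] = -(1)/(-11) = +0.0909; T[0,0] = 0.
  T[0,:] = [+0.0000  -0.3636  -0.1818  +0.5455  -0.5455  +0.0909]
  T[1,:] = [+0.1000  +0.0000  +0.1000  -0.5000  +0.4000  +0.6000]
  T[2,:] = [-0.4615  +0.3846  +0.0000  -0.0769  +0.3846  +0.3077]
  T[3,:] = [+0.4167  +0.1667  -0.2500  +0.0000  -0.3333  -0.5000]
  T[4,:] = [-0.1250  +0.1250  +0.6250  -0.7500  +0.0000  +0.1250]
  T[5,:] = [-0.4000  +0.4000  +0.4000  +0.0667  +0.4000  +0.0000]
eigenvalue magnitudes: 1.5524, 0.7511, 0.7511, 0.4524, 0.4524, 0.1783.
ρ(T) = max|λ| = 1.5524; 1.5524 > 1: divergent.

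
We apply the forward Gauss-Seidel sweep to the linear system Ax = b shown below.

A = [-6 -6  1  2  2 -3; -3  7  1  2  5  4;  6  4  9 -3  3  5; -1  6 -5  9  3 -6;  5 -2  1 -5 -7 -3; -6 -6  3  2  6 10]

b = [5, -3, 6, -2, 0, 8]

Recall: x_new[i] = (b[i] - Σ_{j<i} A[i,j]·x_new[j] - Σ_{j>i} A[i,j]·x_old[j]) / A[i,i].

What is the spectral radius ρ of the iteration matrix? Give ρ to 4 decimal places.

1.4967

A = D + L + U where D = diag(-6, 7, 9, 9, -7, 10).
Gauss-Seidel: T = -(D+L)⁻¹U, row 0 first, T[0,3] = -(2)/(-6) = +0.3333; later rows by forward substitution.
  T[0,:] = [+0.0000, -1.0000, +0.1667, +0.3333, +0.3333, -0.5000]
  T[1,:] = [+0.0000, -0.4286, -0.0714, -0.1429, -0.5714, -0.7857]
  T[2,:] = [+0.0000, +0.8571, -0.0794, +0.1746, -0.3016, +0.1270]
  T[3,:] = [+0.0000, +0.6508, +0.0220, +0.2293, -0.0829, +1.2055]
  T[4,:] = [+0.0000, -0.9342, +0.1124, +0.1401, +0.4175, -1.4041]
  T[5,:] = [+0.0000, -0.6839, +0.0091, -0.0680, -0.2863, -0.2081]
moduli |λ_i(T)| = 1.4967, 0.5465, 0.5465, 0.4398, 0.0208, 0.0000.
ρ(T) = max|λ| = 1.4967; 1.4967 > 1, so it fails to converge.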